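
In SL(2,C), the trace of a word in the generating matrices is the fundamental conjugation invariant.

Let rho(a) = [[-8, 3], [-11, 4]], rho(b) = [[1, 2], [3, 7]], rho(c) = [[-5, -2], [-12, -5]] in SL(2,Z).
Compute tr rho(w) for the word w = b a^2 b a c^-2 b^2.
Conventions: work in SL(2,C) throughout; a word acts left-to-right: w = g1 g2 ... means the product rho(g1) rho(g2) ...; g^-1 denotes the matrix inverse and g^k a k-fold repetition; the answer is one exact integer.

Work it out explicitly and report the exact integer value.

rho(b) = [[1, 2], [3, 7]]
... * rho(a) = [[-8, 3], [-11, 4]]  ->  [[-30, 11], [-101, 37]]
... * rho(a) = [[-8, 3], [-11, 4]]  ->  [[119, -46], [401, -155]]
... * rho(b) = [[1, 2], [3, 7]]  ->  [[-19, -84], [-64, -283]]
... * rho(a) = [[-8, 3], [-11, 4]]  ->  [[1076, -393], [3625, -1324]]
... * rho(c^-1) = [[-5, 2], [12, -5]]  ->  [[-10096, 4117], [-34013, 13870]]
... * rho(c^-1) = [[-5, 2], [12, -5]]  ->  [[99884, -40777], [336505, -137376]]
... * rho(b) = [[1, 2], [3, 7]]  ->  [[-22447, -85671], [-75623, -288622]]
... * rho(b) = [[1, 2], [3, 7]]  ->  [[-279460, -644591], [-941489, -2171600]]
tr = -279460 + -2171600 = -2451060

-2451060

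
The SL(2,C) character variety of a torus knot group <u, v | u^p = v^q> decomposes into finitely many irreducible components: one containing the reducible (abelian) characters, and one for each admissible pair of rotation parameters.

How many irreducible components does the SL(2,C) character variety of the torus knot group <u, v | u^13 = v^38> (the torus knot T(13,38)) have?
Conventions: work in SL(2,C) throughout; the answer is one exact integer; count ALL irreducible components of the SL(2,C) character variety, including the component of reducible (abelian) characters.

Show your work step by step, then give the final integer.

In the torus knot group T(13,38), u^13 = v^38 is central, so an irreducible representation sends it to +I or -I (Schur).
So on each irreducible component the traces are pinned: tr(u) = 2*cos(pi*alpha/13) with 1 <= alpha <= 12, tr(v) = 2*cos(pi*beta/38) with 1 <= beta <= 37.
Consistency of u^13 = (-1)^alpha I with v^38 = (-1)^beta I forces alpha = beta (mod 2).
count pairs: odd alpha (6 choices) x odd beta (19), plus even alpha (6) x even beta (18): 6*19 + 6*18 = 222.
Total: 222 irreducible-character components + 1 reducible (abelian) component = 223.

223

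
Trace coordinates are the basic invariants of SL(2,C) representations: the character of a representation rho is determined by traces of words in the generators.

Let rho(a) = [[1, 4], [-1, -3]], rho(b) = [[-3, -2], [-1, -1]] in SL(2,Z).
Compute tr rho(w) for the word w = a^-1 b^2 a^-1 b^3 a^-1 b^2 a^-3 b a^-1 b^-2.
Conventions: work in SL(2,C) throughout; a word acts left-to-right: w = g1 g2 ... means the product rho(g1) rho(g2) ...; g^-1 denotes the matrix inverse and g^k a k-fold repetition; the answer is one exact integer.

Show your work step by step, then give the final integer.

rho(a^-1) = [[-3, -4], [1, 1]]
... * rho(b) = [[-3, -2], [-1, -1]]  ->  [[13, 10], [-4, -3]]
... * rho(b) = [[-3, -2], [-1, -1]]  ->  [[-49, -36], [15, 11]]
... * rho(a^-1) = [[-3, -4], [1, 1]]  ->  [[111, 160], [-34, -49]]
... * rho(b) = [[-3, -2], [-1, -1]]  ->  [[-493, -382], [151, 117]]
... * rho(b) = [[-3, -2], [-1, -1]]  ->  [[1861, 1368], [-570, -419]]
... * rho(b) = [[-3, -2], [-1, -1]]  ->  [[-6951, -5090], [2129, 1559]]
... * rho(a^-1) = [[-3, -4], [1, 1]]  ->  [[15763, 22714], [-4828, -6957]]
... * rho(b) = [[-3, -2], [-1, -1]]  ->  [[-70003, -54240], [21441, 16613]]
... * rho(b) = [[-3, -2], [-1, -1]]  ->  [[264249, 194246], [-80936, -59495]]
... * rho(a^-1) = [[-3, -4], [1, 1]]  ->  [[-598501, -862750], [183313, 264249]]
... * rho(a^-1) = [[-3, -4], [1, 1]]  ->  [[932753, 1531254], [-285690, -469003]]
... * rho(a^-1) = [[-3, -4], [1, 1]]  ->  [[-1267005, -2199758], [388067, 673757]]
... * rho(b) = [[-3, -2], [-1, -1]]  ->  [[6000773, 4733768], [-1837958, -1449891]]
... * rho(a^-1) = [[-3, -4], [1, 1]]  ->  [[-13268551, -19269324], [4063983, 5901941]]
... * rho(b^-1) = [[-1, 2], [1, -3]]  ->  [[-6000773, 31270870], [1837958, -9577857]]
... * rho(b^-1) = [[-1, 2], [1, -3]]  ->  [[37271643, -105814156], [-11415815, 32409487]]
tr = 37271643 + 32409487 = 69681130

69681130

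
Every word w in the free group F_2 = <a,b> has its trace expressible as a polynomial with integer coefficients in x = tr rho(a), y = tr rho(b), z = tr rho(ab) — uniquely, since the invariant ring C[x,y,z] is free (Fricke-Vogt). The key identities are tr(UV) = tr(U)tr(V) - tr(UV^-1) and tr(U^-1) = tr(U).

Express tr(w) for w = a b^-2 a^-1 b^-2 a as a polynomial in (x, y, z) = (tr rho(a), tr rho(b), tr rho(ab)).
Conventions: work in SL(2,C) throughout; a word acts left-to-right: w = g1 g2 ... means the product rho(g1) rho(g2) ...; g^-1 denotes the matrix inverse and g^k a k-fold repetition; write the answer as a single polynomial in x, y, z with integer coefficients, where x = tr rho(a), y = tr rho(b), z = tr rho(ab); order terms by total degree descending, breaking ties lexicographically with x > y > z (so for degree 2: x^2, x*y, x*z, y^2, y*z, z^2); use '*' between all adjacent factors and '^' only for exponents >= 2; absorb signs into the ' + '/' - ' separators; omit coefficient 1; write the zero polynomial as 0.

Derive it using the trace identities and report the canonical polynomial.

x^2*y^3*z - x^3*y^2 - x*y^2*z^2 - y^3*z + x*y^2 + 2*y*z + x

tr(a b^-1) = tr(a) * tr(b) - tr(a b) = x*y - z
tr(a^2) = tr(a) * tr(a) - tr(1) = x^2 - 2
tr(b a^2) = tr(a) * tr(b a) - tr(b) = x*z - y
tr(a b a^2) = tr(a) * tr(b a^2) - tr(b a) = x^2*z - x*y - z
tr(b a b a) = tr(a b) * tr(a b) - tr(1)   [split at repeated a] = z^2 - 2
tr(b a b) = tr(b) * tr(a b) - tr(a) = y*z - x
tr(a b a^2 b) = tr(a) * tr(b a b a) - tr(b a b) = x*z^2 - y*z - x
tr(b a^2 b^-1 a) = tr(a b a^2) * tr(b) - tr(a b a^2 b) = x^2*y*z - x*y^2 - x*z^2 + x
tr(a^2 b^-1 a^-1 b) = tr(b a^2 b^-1) * tr(a) - tr(b a^2 b^-1 a) = -x^2*y*z + x^3 + x*y^2 + x*z^2 - 3*x
tr(b^-1 a^2 b^-1 a^-1) = tr(a^2 b^-1 a^-1) * tr(b) - tr(a^2 b^-1 a^-1 b) = x^2*y*z - x^3 - x*z^2 - y*z + 3*x
tr(b^-1 a^-1 b^-2 a^2) = tr(b^-1 a^2 b^-1 a^-1) * tr(b) - tr(b^-1 a^2 b^-1 a^-1 b) = x^2*y^2*z - x^3*y - x*y*z^2 - y^2*z + 2*x*y + z
tr(b^-2 a) = tr(b^-1 a) * tr(b) - tr(b^-1 a b) = x*y^2 - y*z - x
tr(a b^-2 a^-1 b^-2 a) = tr(b^-1 a^-1 b^-2 a^2) * tr(b) - tr(b^-1 a^-1 b^-2 a^2 b) = x^2*y^3*z - x^3*y^2 - x*y^2*z^2 - y^3*z + x*y^2 + 2*y*z + x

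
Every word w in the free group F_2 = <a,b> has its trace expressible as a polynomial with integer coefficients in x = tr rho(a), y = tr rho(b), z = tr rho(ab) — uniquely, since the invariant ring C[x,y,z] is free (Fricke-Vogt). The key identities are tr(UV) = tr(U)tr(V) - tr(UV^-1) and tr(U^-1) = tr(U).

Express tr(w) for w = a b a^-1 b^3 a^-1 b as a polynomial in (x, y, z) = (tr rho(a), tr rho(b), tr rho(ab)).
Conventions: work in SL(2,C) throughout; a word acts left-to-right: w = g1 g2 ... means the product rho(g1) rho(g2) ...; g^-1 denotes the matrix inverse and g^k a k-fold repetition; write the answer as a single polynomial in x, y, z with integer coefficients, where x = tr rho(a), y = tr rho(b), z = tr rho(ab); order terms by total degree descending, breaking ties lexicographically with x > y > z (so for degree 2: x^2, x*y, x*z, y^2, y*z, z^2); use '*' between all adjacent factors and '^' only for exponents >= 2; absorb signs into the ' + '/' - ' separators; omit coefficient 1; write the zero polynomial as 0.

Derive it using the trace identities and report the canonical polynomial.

tr(a b^2) = tr(b) * tr(a b) - tr(a) = y*z - x
so tr(a b^3) = tr(b) * tr(a b^2) - tr(a b) = y^2*z - x*y - z
tr(b a b^3) = tr(b) * tr(a b^3) - tr(a b^2) = y^3*z - x*y^2 - 2*y*z + x
reduce: tr(b a b^4) = tr(b) * tr(b a b^3) - tr(b a b^2) = y^4*z - x*y^3 - 3*y^2*z + 2*x*y + z
reduce: tr(a b a b) = tr(a b) * tr(a b) - tr(1) = z^2 - 2
tr(a b a) = tr(a) * tr(b a) - tr(b) = x*z - y
so tr(a b a b^2) = tr(b) * tr(a b a b) - tr(a b a) = y*z^2 - x*z - y
so tr(b a b a b^2) = tr(b) * tr(a b a b^2) - tr(a b a b) = y^2*z^2 - x*y*z - y^2 - z^2 + 2
reduce: tr(b a b^4 a) = tr(b) * tr(b a b a b^2) - tr(b a b a b) = y^3*z^2 - x*y^2*z - y^3 - 2*y*z^2 + x*z + 3*y
tr(b^3 a^-1 b a b) = tr(b a b^4) * tr(a) - tr(b a b^4 a) = x*y^4*z - x^2*y^3 - y^3*z^2 - 2*x*y^2*z + 2*x^2*y + y^3 + 2*y*z^2 - 3*y
tr(a b a b a b) = tr(b a) * tr(b a b a) - tr(b^-1 a^-1) = z^3 - 3*z
reduce: tr(a b a b a) = tr(a) * tr(b a b a) - tr(b a b) = x*z^2 - y*z - x
so tr(b a b a b a b) = tr(b) * tr(a b a b a b) - tr(a b a b a) = y*z^3 - x*z^2 - 2*y*z + x
tr(b a b a b^3 a) = tr(b) * tr(b a b a b a b) - tr(b a b a b a) = y^2*z^3 - x*y*z^2 - 2*y^2*z - z^3 + x*y + 3*z
so tr(b^3 a^-1 b a b a) = tr(b a b a b^3) * tr(a) - tr(b a b a b^3 a) = x*y^3*z^2 - x^2*y^2*z - y^2*z^3 - x*y^3 - x*y*z^2 + x^2*z + 2*y^2*z + z^3 + 2*x*y - 3*z
reduce: tr(a b a^-1 b^3 a^-1 b) = tr(b^3 a^-1 b a b) * tr(a) - tr(b^3 a^-1 b a b a) = x^2*y^4*z - x^3*y^3 - 2*x*y^3*z^2 - x^2*y^2*z + y^2*z^3 + 2*x^3*y + 2*x*y^3 + 3*x*y*z^2 - x^2*z - 2*y^2*z - z^3 - 5*x*y + 3*z

x^2*y^4*z - x^3*y^3 - 2*x*y^3*z^2 - x^2*y^2*z + y^2*z^3 + 2*x^3*y + 2*x*y^3 + 3*x*y*z^2 - x^2*z - 2*y^2*z - z^3 - 5*x*y + 3*z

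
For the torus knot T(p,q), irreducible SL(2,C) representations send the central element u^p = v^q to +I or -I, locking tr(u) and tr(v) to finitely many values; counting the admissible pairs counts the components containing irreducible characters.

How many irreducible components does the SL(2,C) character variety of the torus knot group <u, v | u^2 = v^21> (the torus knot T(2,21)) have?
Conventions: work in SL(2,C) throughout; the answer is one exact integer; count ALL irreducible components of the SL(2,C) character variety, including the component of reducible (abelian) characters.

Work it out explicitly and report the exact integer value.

Gamma = < u, v | u^2 = v^21 > (torus knot T(2,21)); the central element u^2 = v^21 acts as +I or -I in any irreducible SL(2,C) representation.
So on each irreducible component the traces are pinned: tr(u) = 2*cos(pi*alpha/2) with 1 <= alpha <= 1, tr(v) = 2*cos(pi*beta/21) with 1 <= beta <= 20.
Consistency of u^2 = (-1)^alpha I with v^21 = (-1)^beta I forces alpha = beta (mod 2).
count pairs: odd alpha (1 choices) x odd beta (10), plus even alpha (0) x even beta (10): 1*10 + 0*10 = 10.
components with irreducible characters: 10; plus the single component of reducible (abelian) characters: total 11.

11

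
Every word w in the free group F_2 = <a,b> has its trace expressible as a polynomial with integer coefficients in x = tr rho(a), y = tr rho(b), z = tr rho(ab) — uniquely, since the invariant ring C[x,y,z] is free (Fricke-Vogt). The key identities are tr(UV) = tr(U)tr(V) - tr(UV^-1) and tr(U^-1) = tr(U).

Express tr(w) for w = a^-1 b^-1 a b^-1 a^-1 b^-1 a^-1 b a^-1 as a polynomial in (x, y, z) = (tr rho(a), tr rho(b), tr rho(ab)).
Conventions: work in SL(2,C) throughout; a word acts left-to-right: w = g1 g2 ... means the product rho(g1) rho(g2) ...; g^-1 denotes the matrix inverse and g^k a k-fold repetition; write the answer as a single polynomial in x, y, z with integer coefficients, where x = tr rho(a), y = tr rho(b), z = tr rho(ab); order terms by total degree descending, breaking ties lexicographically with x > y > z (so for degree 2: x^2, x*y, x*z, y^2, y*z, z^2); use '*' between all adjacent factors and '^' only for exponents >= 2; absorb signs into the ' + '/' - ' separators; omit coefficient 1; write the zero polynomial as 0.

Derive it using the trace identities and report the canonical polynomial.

x^3*y^2*z^2 - x^4*y*z - x^2*y^3*z - 2*x^2*y*z^3 + x^3*z^2 + x*y^2*z^2 + x*z^4 + 5*x^2*y*z - x^3 - x*y^2 - 4*x*z^2 - y*z + 3*x

next, tr(b^-1) = tr(b) = y
tr(b^-1 a) = tr(a)*tr(b) - tr(a b) = x*y - z
tr(a^-1 b^-1) = tr(b^-1)*tr(a) - tr(b^-1 a) = z
tr(b a b) = tr(b)*tr(a b) - tr(a) = y*z - x
tr(b a b a) = tr(b a)*tr(b a) - tr(1)   [split at repeated b] = z^2 - 2
tr(a^-1 b a b) = tr(b a b)*tr(a) - tr(b a b a) = x*y*z - x^2 - z^2 + 2
tr(a b a^-2 b) = tr(a^-1 b a b)*tr(a) - tr(a^-1 b a b a) = x^2*y*z - x^3 - x*z^2 - y*z + 3*x
tr(a^-2 b^-1 a b) = tr(a b a^-2)*tr(b) - tr(a b a^-2 b) = -x^2*y*z + x^3 + x*y^2 + x*z^2 - 3*x
tr(a^-1 b^-1 a b^-1 a^-1) = tr(a^-2 b^-1 a)*tr(b) - tr(a^-2 b^-1 a b) = x^2*y*z - x^3 - x*y^2 - x*z^2 + y*z + 3*x
tr(a^-2 b^-1 a b^-1 a^-1) = tr(a^-1 b^-1 a b^-1 a^-1)*tr(a) - tr(a^-1 b^-1 a b^-1) = x^3*y*z - x^4 - x^2*y^2 - x^2*z^2 + 4*x^2 + z^2 - 2
next, tr(a b a) = tr(a)*tr(b a) - tr(b) = x*z - y
next, tr(b^-1 a b a) = tr(a b a)*tr(b) - tr(a b a b) = x*y*z - y^2 - z^2 + 2
tr(a b a^-1 b^-1) = tr(b^-1 a b)*tr(a) - tr(b^-1 a b a) = -x*y*z + x^2 + y^2 + z^2 - 2
tr(b^-1 a b a^-1 b^-1) = tr(a b a^-1 b^-1)*tr(b) - tr(a b a^-1) = -x*y^2*z + x^2*y + y^3 + y*z^2 - 3*y
and tr(a^2) = tr(a)*tr(a) - tr(1) = x^2 - 2
and tr(a b^2 a) = tr(b)*tr(a^2 b) - tr(a^2) = x*y*z - x^2 - y^2 + 2
next, tr(a b^2 a b) = tr(b)*tr(a b a b) - tr(a b a) = y*z^2 - x*z - y
and tr(b^-1 a b^2 a) = tr(a b^2 a)*tr(b) - tr(a b^2 a b) = x*y^2*z - x^2*y - y^3 - y*z^2 + x*z + 3*y
tr(b a^-1 b^-1 a b) = tr(b^-1 a b^2)*tr(a) - tr(b^-1 a b^2 a) = -x*y^2*z + x^2*y + y^3 + y*z^2 - 3*y
tr(b^2 a b) = tr(b)*tr(b a b) - tr(b a) = y^2*z - x*y - z
tr(b a b a^2 b) = tr(a)*tr(b^2 a b a) - tr(b^2 a b) = x*y*z^2 - x^2*z - y^2*z + z
tr(b a b a b a) = tr(a b a b)*tr(a b) - tr(b a)   [split at repeated a] = z^3 - 3*z
and tr(b a b a^2 b a) = tr(a)*tr(b a b a b a) - tr(b a b a b) = x*z^3 - y*z^2 - 2*x*z + y
next, tr(a b a^-1 b a b a) = tr(b a b a^2 b)*tr(a) - tr(b a b a^2 b a) = x^2*y*z^2 - x^3*z - x*y^2*z - x*z^3 + y*z^2 + 3*x*z - y
next, tr(a b a b a) = tr(a)*tr(b a b a) - tr(b a b) = x*z^2 - y*z - x
tr(b a b a b a b) = tr(b)*tr(a b a b a b) - tr(a b a b a) = y*z^3 - x*z^2 - 2*y*z + x
next, tr(b a b a b a b a) = tr(a b a b)*tr(a b a b) - tr(1)   [split at repeated a] = z^4 - 4*z^2 + 2
next, tr(a b a^-1 b a b a b) = tr(b a b a b a b)*tr(a) - tr(b a b a b a b a) = x*y*z^3 - x^2*z^2 - z^4 - 2*x*y*z + x^2 + 4*z^2 - 2
tr(b^-1 a b a^-1 b a b a) = tr(a b a^-1 b a b a)*tr(b) - tr(a b a^-1 b a b a b) = x^2*y^2*z^2 - x^3*y*z - x*y^3*z - 2*x*y*z^3 + x^2*z^2 + y^2*z^2 + z^4 + 5*x*y*z - x^2 - y^2 - 4*z^2 + 2
tr(a b a^-1 b^-1 a b a^-1 b) = tr(b^-1 a b a^-1 b a b)*tr(a) - tr(b^-1 a b a^-1 b a b a) = -x^2*y^2*z^2 + 2*x^3*y*z + x*y^3*z + 2*x*y*z^3 - x^4 - x^2*y^2 - 2*x^2*z^2 - y^2*z^2 - z^4 - 4*x*y*z + 4*x^2 + y^2 + 4*z^2 - 2
tr(a^-1 b^-1 a b a^-1 b^-1 a b) = tr(a b a^-1 b^-1 a b a^-1)*tr(b) - tr(a b a^-1 b^-1 a b a^-1 b) = x^2*y^2*z^2 - 2*x^3*y*z - 2*x*y^3*z - 2*x*y*z^3 + x^4 + 2*x^2*y^2 + 2*x^2*z^2 + y^4 + 2*y^2*z^2 + z^4 + 4*x*y*z - 4*x^2 - 4*y^2 - 4*z^2 + 2
and tr(a^-1 b^-1 a b^-1 a^-1 b^-1 a b) = tr(a^-1 b^-1 a b a^-1 b^-1 a)*tr(b) - tr(a^-1 b^-1 a b a^-1 b^-1 a b) = -x^2*y^2*z^2 + 2*x^3*y*z + x*y^3*z + 2*x*y*z^3 - x^4 - x^2*y^2 - 2*x^2*z^2 - y^2*z^2 - z^4 - 4*x*y*z + 4*x^2 + y^2 + 4*z^2 - 2
next, tr(b a^-2 b^-1 a b^-1 a^-1 b^-1 a) = tr(a^-1 b^-1 a b^-1 a^-1 b^-1 a b)*tr(a) - tr(a^-1 b^-1 a b^-1 a^-1 b^-1 a b a) = -x^3*y^2*z^2 + 2*x^4*y*z + x^2*y^3*z + 2*x^2*y*z^3 - x^5 - x^3*y^2 - 2*x^3*z^2 - x*y^2*z^2 - x*z^4 - 5*x^2*y*z + 5*x^3 + x*y^2 + 5*x*z^2 + y*z - 5*x
and tr(a^-1 b^-1 a b^-1 a^-1 b^-1 a^-1 b a^-1) = tr(b a^-2 b^-1 a b^-1 a^-1 b^-1)*tr(a) - tr(b a^-2 b^-1 a b^-1 a^-1 b^-1 a) = x^3*y^2*z^2 - x^4*y*z - x^2*y^3*z - 2*x^2*y*z^3 + x^3*z^2 + x*y^2*z^2 + x*z^4 + 5*x^2*y*z - x^3 - x*y^2 - 4*x*z^2 - y*z + 3*x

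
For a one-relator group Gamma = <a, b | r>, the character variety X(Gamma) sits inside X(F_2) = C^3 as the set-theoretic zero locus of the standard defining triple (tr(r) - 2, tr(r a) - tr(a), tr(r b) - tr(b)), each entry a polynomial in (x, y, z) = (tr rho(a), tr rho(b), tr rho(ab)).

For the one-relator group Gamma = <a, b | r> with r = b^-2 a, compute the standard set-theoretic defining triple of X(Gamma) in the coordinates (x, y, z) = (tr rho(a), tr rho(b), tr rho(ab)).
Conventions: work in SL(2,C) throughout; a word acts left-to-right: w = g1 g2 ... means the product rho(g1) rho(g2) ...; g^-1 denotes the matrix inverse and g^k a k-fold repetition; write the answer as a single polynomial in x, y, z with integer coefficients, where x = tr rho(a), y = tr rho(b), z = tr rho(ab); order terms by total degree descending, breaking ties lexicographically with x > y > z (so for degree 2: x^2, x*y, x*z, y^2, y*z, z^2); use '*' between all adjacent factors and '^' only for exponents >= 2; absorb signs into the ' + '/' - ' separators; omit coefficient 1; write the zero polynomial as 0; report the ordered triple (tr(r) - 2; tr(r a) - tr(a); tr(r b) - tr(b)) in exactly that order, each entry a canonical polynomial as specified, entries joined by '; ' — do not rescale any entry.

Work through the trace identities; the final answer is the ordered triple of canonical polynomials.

reduce: tr(a b^-1) = tr(a) * tr(b) - tr(a b)  (eliminate b^-1) = x*y - z
reduce: tr(b^-2 a) = tr(a b^-1) * tr(b) - tr(a)  (eliminate b^-1) = x*y^2 - y*z - x
tr(a^2) = tr(a) * tr(a) - tr(1) = x^2 - 2
reduce: tr(a^2 b) = tr(a) * tr(b a) - tr(b) = x*z - y
reduce: tr(a^2 b^-1) = tr(a^2) * tr(b) - tr(a^2 b) = x^2*y - x*z - y
tr(b^-2 a^2) = tr(a^2 b^-1) * tr(b) - tr(a^2) = x^2*y^2 - x*y*z - x^2 - y^2 + 2
assemble the triple (tr(r) - 2; tr(r a) - x; tr(r b) - y)

x*y^2 - y*z - x - 2; x^2*y^2 - x*y*z - x^2 - y^2 - x + 2; x*y - y - z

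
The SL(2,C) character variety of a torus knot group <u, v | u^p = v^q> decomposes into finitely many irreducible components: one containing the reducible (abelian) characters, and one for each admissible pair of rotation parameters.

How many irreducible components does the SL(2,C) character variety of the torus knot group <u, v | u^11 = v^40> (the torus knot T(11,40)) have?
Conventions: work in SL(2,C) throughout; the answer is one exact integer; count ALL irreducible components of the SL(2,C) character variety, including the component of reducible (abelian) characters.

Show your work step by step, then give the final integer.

In the torus knot group T(11,40), u^11 = v^40 is central, so an irreducible representation sends it to +I or -I (Schur).
This locks tr(u) to 2*cos(pi*alpha/11), alpha in 1..10, and tr(v) to 2*cos(pi*beta/40), beta in 1..39, on each component of irreducible characters.
The two central values (-1)^alpha I and (-1)^beta I must be the same matrix, so alpha and beta share a parity.
Enumerate parity-matched pairs: 5*20 odd-odd plus 5*19 even-even gives 195.
components with irreducible characters: 195; plus the single component of reducible (abelian) characters: total 196.

196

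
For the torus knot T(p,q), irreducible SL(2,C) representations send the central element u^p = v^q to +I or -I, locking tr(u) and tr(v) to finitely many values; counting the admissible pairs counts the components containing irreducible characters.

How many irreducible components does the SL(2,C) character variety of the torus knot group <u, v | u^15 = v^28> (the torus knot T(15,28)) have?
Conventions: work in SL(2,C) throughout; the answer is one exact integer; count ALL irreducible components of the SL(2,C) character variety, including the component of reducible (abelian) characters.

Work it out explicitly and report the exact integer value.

In the torus knot group T(15,28), u^15 = v^28 is central, so an irreducible representation sends it to +I or -I (Schur).
This locks tr(u) to 2*cos(pi*alpha/15), alpha in 1..14, and tr(v) to 2*cos(pi*beta/28), beta in 1..27, on each component of irreducible characters.
The two central values (-1)^alpha I and (-1)^beta I must be the same matrix, so alpha and beta share a parity.
Counting: 7 odd alphas x 14 odd betas + 7 even alphas x 13 even betas = 98 + 91 = 189.
components with irreducible characters: 189; plus the single component of reducible (abelian) characters: total 190.

190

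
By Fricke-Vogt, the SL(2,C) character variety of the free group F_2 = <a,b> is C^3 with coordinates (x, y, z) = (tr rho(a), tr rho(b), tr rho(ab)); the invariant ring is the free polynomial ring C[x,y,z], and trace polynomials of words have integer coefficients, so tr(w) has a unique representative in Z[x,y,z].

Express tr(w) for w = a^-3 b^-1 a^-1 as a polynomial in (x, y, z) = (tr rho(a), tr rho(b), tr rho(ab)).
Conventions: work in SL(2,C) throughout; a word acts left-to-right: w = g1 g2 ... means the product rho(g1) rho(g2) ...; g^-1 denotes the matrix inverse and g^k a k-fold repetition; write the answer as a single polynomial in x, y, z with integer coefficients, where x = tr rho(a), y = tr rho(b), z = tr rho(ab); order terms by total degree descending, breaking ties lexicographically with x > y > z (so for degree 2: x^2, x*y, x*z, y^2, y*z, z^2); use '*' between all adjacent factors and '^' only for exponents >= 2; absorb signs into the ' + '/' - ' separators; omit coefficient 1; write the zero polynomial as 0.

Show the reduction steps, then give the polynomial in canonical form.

trace(a^-1) = trace(a) = x
trace(a^-2) = trace(a^-1) * trace(a) - trace(1)  (eliminate a^-1) = x^2 - 2
trace(a^-3) = trace(a^-2) * trace(a) - trace(a^-1)  (eliminate a^-1) = x^3 - 3*x
so trace(a^-4) = trace(a^-3) * trace(a) - trace(a^-2)  (eliminate a^-1) = x^4 - 4*x^2 + 2
reduce: trace(a^-1 b) = trace(b) * trace(a) - trace(b a)  (eliminate a^-1) = x*y - z
trace(a^-2 b) = trace(a^-1 b) * trace(a) - trace(a^-1 b a)  (eliminate a^-1) = x^2*y - x*z - y
so trace(a^-1 b a^-2) = trace(a^-2 b) * trace(a) - trace(a^-2 b a)  (eliminate a^-1) = x^3*y - x^2*z - 2*x*y + z
so trace(a^-4 b) = trace(a^-1 b a^-2) * trace(a) - trace(a^-1 b a^-1)  (eliminate a^-1) = x^4*y - x^3*z - 3*x^2*y + 2*x*z + y
trace(a^-3 b^-1 a^-1) = trace(a^-4) * trace(b) - trace(a^-4 b)  (eliminate b^-1) = x^3*z - x^2*y - 2*x*z + y

x^3*z - x^2*y - 2*x*z + y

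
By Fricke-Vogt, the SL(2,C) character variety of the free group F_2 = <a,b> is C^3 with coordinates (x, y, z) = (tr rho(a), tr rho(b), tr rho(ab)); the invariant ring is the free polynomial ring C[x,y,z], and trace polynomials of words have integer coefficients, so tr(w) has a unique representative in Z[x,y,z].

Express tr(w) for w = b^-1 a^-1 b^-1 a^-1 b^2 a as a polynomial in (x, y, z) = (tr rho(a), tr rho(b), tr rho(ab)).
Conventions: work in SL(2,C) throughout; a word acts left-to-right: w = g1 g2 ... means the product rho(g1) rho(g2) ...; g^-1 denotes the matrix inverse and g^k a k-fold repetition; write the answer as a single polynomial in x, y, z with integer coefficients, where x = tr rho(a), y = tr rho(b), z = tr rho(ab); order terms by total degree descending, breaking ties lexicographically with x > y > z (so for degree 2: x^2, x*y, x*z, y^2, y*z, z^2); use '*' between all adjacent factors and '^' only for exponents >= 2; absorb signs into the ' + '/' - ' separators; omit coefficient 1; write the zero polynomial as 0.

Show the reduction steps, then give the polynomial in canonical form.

-x*y^2*z^2 + x^2*y*z + y^3*z + y*z^3 - 4*y*z + x

tr(a^2 b) = tr(a)*tr(b a) - tr(b) = x*z - y
tr(a^2) = tr(a)*tr(a) - tr(1) = x^2 - 2
use: tr(a b^2 a) = tr(b)*tr(a^2 b) - tr(a^2) = x*y*z - x^2 - y^2 + 2
apply: tr(a b a b) = tr(a b)*tr(a b) - tr(1)   [split at repeated a] = z^2 - 2
apply: tr(a b^2 a b) = tr(b)*tr(a b a b) - tr(a b a) = y*z^2 - x*z - y
apply: tr(a b^2 a b^-1) = tr(a b^2 a)*tr(b) - tr(a b^2 a b) = x*y^2*z - x^2*y - y^3 - y*z^2 + x*z + 3*y
tr(b^2 a b^-2 a) = tr(a b^2 a b^-1)*tr(b) - tr(a b^2 a) = x*y^3*z - x^2*y^2 - y^4 - y^2*z^2 + x^2 + 4*y^2 - 2
use: tr(b^-1 a^-1 b^2 a b^-1) = tr(b^2 a b^-2)*tr(a) - tr(b^2 a b^-2 a) = -x*y^3*z + x^2*y^2 + y^4 + y^2*z^2 - 4*y^2 + 2
use: tr(b a b^-1 a) = tr(a b a)*tr(b) - tr(a b a b) = x*y*z - y^2 - z^2 + 2
apply: tr(a b^2) = tr(b)*tr(a b) - tr(a) = y*z - x
apply: tr(a b^2 a^2) = tr(a)*tr(a b^2 a) - tr(a b^2) = x^2*y*z - x^3 - x*y^2 - y*z + 3*x
tr(a^2 b a b) = tr(a)*tr(b a b a) - tr(b a b) = x*z^2 - y*z - x
apply: tr(a^2 b a) = tr(a)*tr(a b a) - tr(a b) = x^2*z - x*y - z
tr(a b^2 a^2 b) = tr(b)*tr(a^2 b a b) - tr(a^2 b a) = x*y*z^2 - x^2*z - y^2*z + z
tr(a b^-1 a b^2 a) = tr(a b^2 a^2)*tr(b) - tr(a b^2 a^2 b) = x^2*y^2*z - x^3*y - x*y^3 - x*y*z^2 + x^2*z + 3*x*y - z
use: tr(a b^2 a b a) = tr(b)*tr(a b a^2 b) - tr(a b a^2) = x*y*z^2 - x^2*z - y^2*z + z
apply: tr(a b a b a b) = tr(b a)*tr(b a b a) - tr(b^-1 a^-1)   [split at repeated b] = z^3 - 3*z
apply: tr(a b^2 a b a b) = tr(b)*tr(a b a b a b) - tr(a b a b a) = y*z^3 - x*z^2 - 2*y*z + x
tr(a b^-1 a b^2 a b) = tr(a b^2 a b a)*tr(b) - tr(a b^2 a b a b) = x*y^2*z^2 - x^2*y*z - y^3*z - y*z^3 + x*z^2 + 3*y*z - x
apply: tr(b^2 a b^-1 a b^-1 a) = tr(a b^-1 a b^2 a)*tr(b) - tr(a b^-1 a b^2 a b) = x^2*y^3*z - x^3*y^2 - x*y^4 - 2*x*y^2*z^2 + 2*x^2*y*z + y^3*z + y*z^3 + 3*x*y^2 - x*z^2 - 4*y*z + x
apply: tr(b^-1 a^-1 b^2 a b^-1 a) = tr(b^2 a b^-1 a b^-1)*tr(a) - tr(b^2 a b^-1 a b^-1 a) = -x^2*y^3*z + x^3*y^2 + x*y^4 + 2*x*y^2*z^2 - x^2*y*z - y^3*z - y*z^3 - 4*x*y^2 + 4*y*z + x
apply: tr(b^-1 a^-1 b^-1 a^-1 b^2 a) = tr(b^-1 a^-1 b^2 a b^-1)*tr(a) - tr(b^-1 a^-1 b^2 a b^-1 a) = -x*y^2*z^2 + x^2*y*z + y^3*z + y*z^3 - 4*y*z + x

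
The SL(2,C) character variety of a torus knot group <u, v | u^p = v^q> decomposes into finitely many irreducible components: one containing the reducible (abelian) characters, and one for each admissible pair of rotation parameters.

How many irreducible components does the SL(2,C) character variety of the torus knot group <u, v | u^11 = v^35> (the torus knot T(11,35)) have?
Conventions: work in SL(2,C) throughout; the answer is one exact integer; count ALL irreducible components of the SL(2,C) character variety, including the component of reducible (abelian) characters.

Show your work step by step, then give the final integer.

171

In the torus knot group T(11,35), u^11 = v^35 is central, so an irreducible representation sends it to +I or -I (Schur).
This locks tr(u) to 2*cos(pi*alpha/11), alpha in 1..10, and tr(v) to 2*cos(pi*beta/35), beta in 1..34, on each component of irreducible characters.
The two central values (-1)^alpha I and (-1)^beta I must be the same matrix, so alpha and beta share a parity.
Counting: 5 odd alphas x 17 odd betas + 5 even alphas x 17 even betas = 85 + 85 = 170.
That is 170 components of irreducible characters, and with the reducible (abelian) component the total is 171.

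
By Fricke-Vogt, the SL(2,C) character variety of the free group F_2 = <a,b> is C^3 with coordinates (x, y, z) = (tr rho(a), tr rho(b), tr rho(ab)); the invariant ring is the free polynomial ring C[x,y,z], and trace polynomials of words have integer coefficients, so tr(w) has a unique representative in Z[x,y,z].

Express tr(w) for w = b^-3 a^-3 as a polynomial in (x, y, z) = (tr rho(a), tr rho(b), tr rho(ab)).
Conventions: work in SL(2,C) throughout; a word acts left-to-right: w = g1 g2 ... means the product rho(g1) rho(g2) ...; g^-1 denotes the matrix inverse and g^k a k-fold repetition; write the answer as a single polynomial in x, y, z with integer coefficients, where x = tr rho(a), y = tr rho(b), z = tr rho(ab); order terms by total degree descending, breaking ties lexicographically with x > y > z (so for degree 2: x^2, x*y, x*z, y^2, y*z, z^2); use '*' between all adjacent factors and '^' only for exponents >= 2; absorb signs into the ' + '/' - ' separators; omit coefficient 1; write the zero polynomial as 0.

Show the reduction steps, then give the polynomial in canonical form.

x^2*y^2*z - x^3*y - x*y^3 - x^2*z - y^2*z + 4*x*y + z

so tr(b^-1) = tr(b) = y
tr(b^-1 a) = tr(a) * tr(b) - tr(a b) = x*y - z
tr(b^-1 a^-1) = tr(b^-1) * tr(a) - tr(b^-1 a) = z
tr(b^-1 a^-2) = tr(b^-1 a^-1) * tr(a) - tr(b^-1) = x*z - y
tr(b^-1 a^-3) = tr(b^-1 a^-2) * tr(a) - tr(b^-1 a^-1) = x^2*z - x*y - z
tr(a^-2) = tr(a^-1) * tr(a) - tr(1) = x^2 - 2
tr(a^-3) = tr(a^-2) * tr(a) - tr(a^-1) = x^3 - 3*x
tr(a^-3 b^-2) = tr(b^-1 a^-3) * tr(b) - tr(b^-1 a^-3 b) = x^2*y*z - x^3 - x*y^2 - y*z + 3*x
tr(b^-3 a^-3) = tr(a^-3 b^-2) * tr(b) - tr(a^-3 b^-1) = x^2*y^2*z - x^3*y - x*y^3 - x^2*z - y^2*z + 4*x*y + z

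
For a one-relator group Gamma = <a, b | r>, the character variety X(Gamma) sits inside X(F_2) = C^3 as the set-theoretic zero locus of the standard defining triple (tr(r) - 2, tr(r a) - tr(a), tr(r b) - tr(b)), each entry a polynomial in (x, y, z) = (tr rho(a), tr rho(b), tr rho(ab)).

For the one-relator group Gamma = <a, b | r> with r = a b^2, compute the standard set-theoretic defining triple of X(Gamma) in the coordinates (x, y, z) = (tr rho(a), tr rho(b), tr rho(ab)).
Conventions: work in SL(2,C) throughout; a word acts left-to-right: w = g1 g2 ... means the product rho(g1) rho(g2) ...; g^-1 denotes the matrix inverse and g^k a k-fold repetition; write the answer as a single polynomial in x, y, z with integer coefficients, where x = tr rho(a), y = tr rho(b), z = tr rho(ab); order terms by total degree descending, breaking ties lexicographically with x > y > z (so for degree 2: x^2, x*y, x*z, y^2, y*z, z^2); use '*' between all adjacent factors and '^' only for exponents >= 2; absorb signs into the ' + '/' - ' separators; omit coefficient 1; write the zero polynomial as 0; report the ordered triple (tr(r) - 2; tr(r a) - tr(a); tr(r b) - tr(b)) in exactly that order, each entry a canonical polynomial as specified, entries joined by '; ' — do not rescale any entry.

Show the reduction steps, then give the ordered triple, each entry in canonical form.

tr(a b^2) = tr(b) * tr(a b) - tr(a)  (reduce the b square) = y*z - x
reduce: tr(b^2) = tr(b) * tr(b) - tr(1) = y^2 - 2
reduce: tr(a b^2 a) = tr(a) * tr(b^2 a) - tr(b^2) = x*y*z - x^2 - y^2 + 2
tr(a b^3) = tr(b) * tr(b a b) - tr(b a)   [square of b] = y^2*z - x*y - z
assemble the triple (tr(r) - 2; tr(r a) - x; tr(r b) - y)

y*z - x - 2; x*y*z - x^2 - y^2 - x + 2; y^2*z - x*y - y - z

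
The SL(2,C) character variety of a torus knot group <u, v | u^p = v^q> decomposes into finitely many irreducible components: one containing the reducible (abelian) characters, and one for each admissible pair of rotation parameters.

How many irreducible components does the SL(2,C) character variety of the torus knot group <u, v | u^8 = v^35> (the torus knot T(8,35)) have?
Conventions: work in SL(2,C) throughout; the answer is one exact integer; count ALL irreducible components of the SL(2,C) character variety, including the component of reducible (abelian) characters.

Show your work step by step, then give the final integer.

For T(8,35): irreducibility forces the central element u^8 = v^35 to one of +I, -I.
On an irreducible component, tr(u) is locked at 2*cos(pi*alpha/8) for some alpha in 1..7, and tr(v) at 2*cos(pi*beta/35) for some beta in 1..34.
The two central values (-1)^alpha I and (-1)^beta I must be the same matrix, so alpha and beta share a parity.
count pairs: odd alpha (4 choices) x odd beta (17), plus even alpha (3) x even beta (17): 4*17 + 3*17 = 119.
That is 119 components of irreducible characters, and with the reducible (abelian) component the total is 120.

120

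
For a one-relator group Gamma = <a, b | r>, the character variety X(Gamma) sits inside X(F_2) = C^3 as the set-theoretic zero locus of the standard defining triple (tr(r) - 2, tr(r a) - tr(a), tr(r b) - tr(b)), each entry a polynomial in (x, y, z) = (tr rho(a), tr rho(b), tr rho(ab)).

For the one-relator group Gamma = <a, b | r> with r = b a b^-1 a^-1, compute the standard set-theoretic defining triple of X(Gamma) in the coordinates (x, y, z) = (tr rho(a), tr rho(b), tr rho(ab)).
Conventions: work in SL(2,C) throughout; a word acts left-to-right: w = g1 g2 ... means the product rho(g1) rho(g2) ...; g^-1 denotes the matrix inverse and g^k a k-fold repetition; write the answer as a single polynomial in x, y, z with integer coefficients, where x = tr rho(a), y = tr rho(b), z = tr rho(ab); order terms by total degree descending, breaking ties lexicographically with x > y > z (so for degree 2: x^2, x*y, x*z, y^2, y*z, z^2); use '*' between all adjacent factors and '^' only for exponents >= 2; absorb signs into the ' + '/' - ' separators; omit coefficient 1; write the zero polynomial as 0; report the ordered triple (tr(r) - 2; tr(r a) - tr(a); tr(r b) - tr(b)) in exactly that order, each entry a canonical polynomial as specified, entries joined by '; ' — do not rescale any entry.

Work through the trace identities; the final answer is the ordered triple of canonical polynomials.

-x*y*z + x^2 + y^2 + z^2 - 4; 0; -x*y^2*z + x^2*y + y^3 + y*z^2 - 4*y

tr(b a b) = tr(b) * tr(a b) - tr(a)  (reduce the b square) = y*z - x
tr(b a b a) = tr(a b) * tr(a b) - tr(1)  (split on a) = z^2 - 2
tr(a^-1 b a b) = tr(b a b) * tr(a) - tr(b a b a)  (eliminate a^-1) = x*y*z - x^2 - z^2 + 2
tr(b a b^-1 a^-1) = tr(a^-1 b a) * tr(b) - tr(a^-1 b a b)  (eliminate b^-1) = -x*y*z + x^2 + y^2 + z^2 - 2
tr(b^2) = tr(b) * tr(b) - tr(1) = y^2 - 2
tr(b^2 a b) = tr(b) * tr(a b^2) - tr(a b) = y^2*z - x*y - z
tr(a b a) = tr(a) * tr(b a) - tr(b) = x*z - y
tr(b^2 a b a) = tr(b) * tr(a b a b) - tr(a b a) = y*z^2 - x*z - y
tr(a^-1 b^2 a b) = tr(b^2 a b) * tr(a) - tr(b^2 a b a) = x*y^2*z - x^2*y - y*z^2 + y
tr(b a b^-1 a^-1 b) = tr(a^-1 b^2 a) * tr(b) - tr(a^-1 b^2 a b) = -x*y^2*z + x^2*y + y^3 + y*z^2 - 3*y
assemble the triple (tr(r) - 2; tr(r a) - x; tr(r b) - y)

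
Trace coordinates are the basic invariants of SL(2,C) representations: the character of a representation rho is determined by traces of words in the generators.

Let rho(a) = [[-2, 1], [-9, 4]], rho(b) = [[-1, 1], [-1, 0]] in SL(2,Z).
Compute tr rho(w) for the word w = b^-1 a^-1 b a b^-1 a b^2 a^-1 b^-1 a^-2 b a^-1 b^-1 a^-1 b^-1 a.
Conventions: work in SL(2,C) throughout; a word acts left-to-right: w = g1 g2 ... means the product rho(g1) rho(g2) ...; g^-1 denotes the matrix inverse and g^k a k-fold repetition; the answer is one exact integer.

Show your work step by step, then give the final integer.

rho(b^-1) = [[0, -1], [1, -1]]
... * rho(a^-1) = [[4, -1], [9, -2]]  ->  [[-9, 2], [-5, 1]]
... * rho(b) = [[-1, 1], [-1, 0]]  ->  [[7, -9], [4, -5]]
... * rho(a) = [[-2, 1], [-9, 4]]  ->  [[67, -29], [37, -16]]
... * rho(b^-1) = [[0, -1], [1, -1]]  ->  [[-29, -38], [-16, -21]]
... * rho(a) = [[-2, 1], [-9, 4]]  ->  [[400, -181], [221, -100]]
... * rho(b) = [[-1, 1], [-1, 0]]  ->  [[-219, 400], [-121, 221]]
... * rho(b) = [[-1, 1], [-1, 0]]  ->  [[-181, -219], [-100, -121]]
... * rho(a^-1) = [[4, -1], [9, -2]]  ->  [[-2695, 619], [-1489, 342]]
... * rho(b^-1) = [[0, -1], [1, -1]]  ->  [[619, 2076], [342, 1147]]
... * rho(a^-1) = [[4, -1], [9, -2]]  ->  [[21160, -4771], [11691, -2636]]
... * rho(a^-1) = [[4, -1], [9, -2]]  ->  [[41701, -11618], [23040, -6419]]
... * rho(b) = [[-1, 1], [-1, 0]]  ->  [[-30083, 41701], [-16621, 23040]]
... * rho(a^-1) = [[4, -1], [9, -2]]  ->  [[254977, -53319], [140876, -29459]]
... * rho(b^-1) = [[0, -1], [1, -1]]  ->  [[-53319, -201658], [-29459, -111417]]
... * rho(a^-1) = [[4, -1], [9, -2]]  ->  [[-2028198, 456635], [-1120589, 252293]]
... * rho(b^-1) = [[0, -1], [1, -1]]  ->  [[456635, 1571563], [252293, 868296]]
... * rho(a) = [[-2, 1], [-9, 4]]  ->  [[-15057337, 6742887], [-8319250, 3725477]]
tr = -15057337 + 3725477 = -11331860

-11331860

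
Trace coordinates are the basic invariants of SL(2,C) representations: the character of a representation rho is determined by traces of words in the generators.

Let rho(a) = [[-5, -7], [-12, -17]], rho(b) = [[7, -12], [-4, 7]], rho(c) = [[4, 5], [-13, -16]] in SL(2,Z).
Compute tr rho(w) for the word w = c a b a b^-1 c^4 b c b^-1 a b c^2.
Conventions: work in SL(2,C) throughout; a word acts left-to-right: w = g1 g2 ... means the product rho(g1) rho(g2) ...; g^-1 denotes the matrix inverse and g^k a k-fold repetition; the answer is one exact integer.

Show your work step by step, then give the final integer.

11167954302875032

rho(c) = [[4, 5], [-13, -16]]
... * rho(a) = [[-5, -7], [-12, -17]]  ->  [[-80, -113], [257, 363]]
... * rho(b) = [[7, -12], [-4, 7]]  ->  [[-108, 169], [347, -543]]
... * rho(a) = [[-5, -7], [-12, -17]]  ->  [[-1488, -2117], [4781, 6802]]
... * rho(b^-1) = [[7, 12], [4, 7]]  ->  [[-18884, -32675], [60675, 104986]]
... * rho(c) = [[4, 5], [-13, -16]]  ->  [[349239, 428380], [-1122118, -1376401]]
... * rho(c) = [[4, 5], [-13, -16]]  ->  [[-4171984, -5107885], [13404741, 16411826]]
... * rho(c) = [[4, 5], [-13, -16]]  ->  [[49714569, 60866240], [-159734774, -195565511]]
... * rho(c) = [[4, 5], [-13, -16]]  ->  [[-592402844, -725286995], [1903412547, 2330374306]]
... * rho(b) = [[7, -12], [-4, 7]]  ->  [[-1245671928, 2031825163], [4002390605, -6528330422]]
... * rho(c) = [[4, 5], [-13, -16]]  ->  [[-31396414831, -38737562248], [100877857906, 124465239777]]
... * rho(b^-1) = [[7, 12], [4, 7]]  ->  [[-374725152809, -647919913708], [1204005964450, 2081790973311]]
... * rho(a) = [[-5, -7], [-12, -17]]  ->  [[9648664728541, 13637714602699], [-31001521501982, -43818488297437]]
... * rho(b) = [[7, -12], [-4, 7]]  ->  [[12989794688991, -20319974523599], [-41736697324126, 65288839941725]]
... * rho(c) = [[4, 5], [-13, -16]]  ->  [[316118847562751, 390068565822539], [-1015701708538929, -1253304925688230]]
... * rho(c) = [[4, 5], [-13, -16]]  ->  [[-3806415965442003, -4660502815346869], [12230157199791274, 14974370268317035]]
tr = -3806415965442003 + 14974370268317035 = 11167954302875032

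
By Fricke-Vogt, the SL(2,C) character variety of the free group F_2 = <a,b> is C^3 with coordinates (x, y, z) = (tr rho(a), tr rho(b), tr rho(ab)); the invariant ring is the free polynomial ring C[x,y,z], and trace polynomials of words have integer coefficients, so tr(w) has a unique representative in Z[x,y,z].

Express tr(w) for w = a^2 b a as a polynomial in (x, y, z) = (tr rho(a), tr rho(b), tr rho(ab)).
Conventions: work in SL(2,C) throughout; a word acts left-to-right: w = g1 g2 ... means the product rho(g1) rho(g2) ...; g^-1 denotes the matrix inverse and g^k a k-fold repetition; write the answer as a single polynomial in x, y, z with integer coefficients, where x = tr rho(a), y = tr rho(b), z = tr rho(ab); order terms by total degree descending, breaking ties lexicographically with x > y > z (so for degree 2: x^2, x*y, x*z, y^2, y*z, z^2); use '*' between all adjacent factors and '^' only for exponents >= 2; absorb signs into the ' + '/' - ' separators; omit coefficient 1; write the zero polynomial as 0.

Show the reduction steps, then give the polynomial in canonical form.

x^2*z - x*y - z

tr(b a^2) = tr(a) * tr(b a) - tr(b) = x*z - y
tr(a^2 b a) = tr(a) * tr(b a^2) - tr(b a) = x^2*z - x*y - z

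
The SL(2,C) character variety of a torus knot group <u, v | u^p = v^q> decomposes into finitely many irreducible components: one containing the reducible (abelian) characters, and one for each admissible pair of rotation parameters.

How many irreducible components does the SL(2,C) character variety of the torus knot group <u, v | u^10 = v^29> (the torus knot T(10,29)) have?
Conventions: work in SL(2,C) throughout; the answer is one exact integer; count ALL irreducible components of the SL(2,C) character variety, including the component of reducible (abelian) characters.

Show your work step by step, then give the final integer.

For T(10,29): irreducibility forces the central element u^10 = v^29 to one of +I, -I.
On an irreducible component, tr(u) is locked at 2*cos(pi*alpha/10) for some alpha in 1..9, and tr(v) at 2*cos(pi*beta/29) for some beta in 1..28.
The two central values (-1)^alpha I and (-1)^beta I must be the same matrix, so alpha and beta share a parity.
Enumerate parity-matched pairs: 5*14 odd-odd plus 4*14 even-even gives 126.
That is 126 components of irreducible characters, and with the reducible (abelian) component the total is 127.

127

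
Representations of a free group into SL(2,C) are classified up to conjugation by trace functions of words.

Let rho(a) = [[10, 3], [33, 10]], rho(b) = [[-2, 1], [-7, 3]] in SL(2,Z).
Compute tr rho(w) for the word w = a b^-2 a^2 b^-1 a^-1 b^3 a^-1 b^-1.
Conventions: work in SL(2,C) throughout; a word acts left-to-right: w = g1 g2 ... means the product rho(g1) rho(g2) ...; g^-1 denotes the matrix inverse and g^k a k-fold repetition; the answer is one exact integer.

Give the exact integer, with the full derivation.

rho(a) = [[10, 3], [33, 10]]
... * rho(b^-1) = [[3, -1], [7, -2]]  ->  [[51, -16], [169, -53]]
... * rho(b^-1) = [[3, -1], [7, -2]]  ->  [[41, -19], [136, -63]]
... * rho(a) = [[10, 3], [33, 10]]  ->  [[-217, -67], [-719, -222]]
... * rho(a) = [[10, 3], [33, 10]]  ->  [[-4381, -1321], [-14516, -4377]]
... * rho(b^-1) = [[3, -1], [7, -2]]  ->  [[-22390, 7023], [-74187, 23270]]
... * rho(a^-1) = [[10, -3], [-33, 10]]  ->  [[-455659, 137400], [-1509780, 455261]]
... * rho(b) = [[-2, 1], [-7, 3]]  ->  [[-50482, -43459], [-167267, -143997]]
... * rho(b) = [[-2, 1], [-7, 3]]  ->  [[405177, -180859], [1342513, -599258]]
... * rho(b) = [[-2, 1], [-7, 3]]  ->  [[455659, -137400], [1509780, -455261]]
... * rho(a^-1) = [[10, -3], [-33, 10]]  ->  [[9090790, -2740977], [30121413, -9081950]]
... * rho(b^-1) = [[3, -1], [7, -2]]  ->  [[8085531, -3608836], [26790589, -11957513]]
tr = 8085531 + -11957513 = -3871982

-3871982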